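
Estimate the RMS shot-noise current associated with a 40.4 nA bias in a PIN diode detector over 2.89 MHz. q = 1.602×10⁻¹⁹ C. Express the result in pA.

I_n = √(2qI·B)
2qI·B = 2 × 1.602×10⁻¹⁹ × 4.04×10⁻⁸ × 2.89×10⁶ = 3.74×10⁻²⁰ A²
I_n = √(3.74×10⁻²⁰) = 1.93×10⁻¹⁰ A = 193 pA

193 pA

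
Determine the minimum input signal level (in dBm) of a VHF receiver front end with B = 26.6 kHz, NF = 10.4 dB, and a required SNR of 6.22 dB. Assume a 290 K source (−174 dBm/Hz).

Sensitivity = −174 + 10 log₁₀(B) + NF + SNR_min
= −174 + 44.25 + 10.4 + 6.22
= −113.13 dBm → −113.1 dBm

−113.1 dBm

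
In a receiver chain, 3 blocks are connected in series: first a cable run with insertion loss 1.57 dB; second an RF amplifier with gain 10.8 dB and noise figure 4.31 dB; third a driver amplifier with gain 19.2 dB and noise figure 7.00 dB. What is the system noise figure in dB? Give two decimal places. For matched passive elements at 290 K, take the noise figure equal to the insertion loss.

6.39 dB

Convert to linear (a loss of L dB is a gain of −L dB): F_i = 10^(NF_i/10), G_i = 10^(G_i,dB/10)
  Stage 1: F_1 = 10^(1.57/10) = 1.435, G_1 = 10^(−1.57/10) = 0.6966
  Stage 2: F_2 = 10^(4.31/10) = 2.698, G_2 = 10^(10.8/10) = 12.02
  Stage 3: F_3 = 10^(7.00/10) = 5.012, G_3 = 10^(19.2/10) = 83.18
Friis cascade:
  F = 1.435 + (2.698 − 1)/0.6966 + (5.012 − 1)/8.375 = 4.352
NF = 10 log₁₀(4.352) = 6.39 dB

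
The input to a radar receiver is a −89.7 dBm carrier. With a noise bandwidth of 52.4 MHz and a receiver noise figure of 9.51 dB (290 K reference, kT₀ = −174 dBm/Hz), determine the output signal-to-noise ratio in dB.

−2.4 dB

Noise floor: N = −174 + 10 log₁₀(B) + NF
10 log₁₀(5.24×10⁷) = 77.19 dB
N = −174 + 77.19 + 9.51 = −87.30 dBm
SNR = P_sig − N = −89.7 − (−87.30) = −2.40 dB → −2.4 dB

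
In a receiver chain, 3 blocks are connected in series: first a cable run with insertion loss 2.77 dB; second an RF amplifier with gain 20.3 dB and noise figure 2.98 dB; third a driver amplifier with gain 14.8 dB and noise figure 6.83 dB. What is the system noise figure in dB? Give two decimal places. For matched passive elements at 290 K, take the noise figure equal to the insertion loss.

5.83 dB

Convert to linear (a loss of L dB is a gain of −L dB): F_i = 10^(NF_i/10), G_i = 10^(G_i,dB/10)
  Stage 1: F_1 = 10^(2.77/10) = 1.892, G_1 = 10^(−2.77/10) = 0.5284
  Stage 2: F_2 = 10^(2.98/10) = 1.986, G_2 = 10^(20.3/10) = 107.2
  Stage 3: F_3 = 10^(6.83/10) = 4.819, G_3 = 10^(14.8/10) = 30.20
Friis cascade:
  F = 1.892 + (1.986 − 1)/0.5284 + (4.819 − 1)/56.62 = 3.826
NF = 10 log₁₀(3.826) = 5.83 dB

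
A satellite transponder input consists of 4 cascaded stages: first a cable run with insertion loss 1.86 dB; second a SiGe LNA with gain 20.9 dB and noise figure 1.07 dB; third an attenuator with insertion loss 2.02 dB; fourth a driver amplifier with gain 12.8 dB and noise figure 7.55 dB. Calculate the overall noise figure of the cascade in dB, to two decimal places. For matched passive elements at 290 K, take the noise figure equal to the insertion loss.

Convert to linear (a loss of L dB is a gain of −L dB): F_i = 10^(NF_i/10), G_i = 10^(G_i,dB/10)
  Stage 1: F_1 = 10^(1.86/10) = 1.535, G_1 = 10^(−1.86/10) = 0.6516
  Stage 2: F_2 = 10^(1.07/10) = 1.279, G_2 = 10^(20.9/10) = 123.0
  Stage 3: F_3 = 10^(2.02/10) = 1.592, G_3 = 10^(−2.02/10) = 0.6281
  Stage 4: F_4 = 10^(7.55/10) = 5.689, G_4 = 10^(12.8/10) = 19.05
Friis cascade:
  F = 1.535 + (1.279 − 1)/0.6516 + (1.592 − 1)/80.17 + (5.689 − 1)/50.35 = 2.064
NF = 10 log₁₀(2.064) = 3.15 dB

3.15 dB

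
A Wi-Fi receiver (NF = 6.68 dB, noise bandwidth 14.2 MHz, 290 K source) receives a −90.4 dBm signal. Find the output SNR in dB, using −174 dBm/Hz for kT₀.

Noise floor: N = −174 + 10 log₁₀(B) + NF
10 log₁₀(1.42×10⁷) = 71.52 dB
N = −174 + 71.52 + 6.68 = −95.80 dBm
SNR = P_sig − N = −90.4 − (−95.80) = 5.40 dB → 5.4 dB

5.4 dB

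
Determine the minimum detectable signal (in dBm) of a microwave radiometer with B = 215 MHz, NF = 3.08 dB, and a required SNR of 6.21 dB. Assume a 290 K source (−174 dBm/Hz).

Sensitivity = −174 + 10 log₁₀(B) + NF + SNR_min
= −174 + 83.32 + 3.08 + 6.21
= −81.39 dBm → −81.4 dBm

−81.4 dBm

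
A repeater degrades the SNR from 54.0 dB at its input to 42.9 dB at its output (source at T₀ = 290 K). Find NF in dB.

11.1 dB

NF (dB) = SNR_in(dB) − SNR_out(dB) when the source is at T₀
NF = 54.0 − 42.9 = 11.1 dB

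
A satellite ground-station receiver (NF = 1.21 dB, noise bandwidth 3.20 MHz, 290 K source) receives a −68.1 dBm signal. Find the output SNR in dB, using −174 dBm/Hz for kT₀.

Noise floor: N = −174 + 10 log₁₀(B) + NF
10 log₁₀(3.20×10⁶) = 65.05 dB
N = −174 + 65.05 + 1.21 = −107.74 dBm
SNR = P_sig − N = −68.1 − (−107.74) = 39.64 dB → 39.6 dB

39.6 dB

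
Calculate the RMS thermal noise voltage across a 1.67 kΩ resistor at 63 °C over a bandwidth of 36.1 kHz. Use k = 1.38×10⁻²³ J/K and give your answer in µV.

T = 63 °C + 273.15 = 336.15 K
V_n = √(4kTRB)
4kTRB = 4 × 1.38×10⁻²³ × 336.15 × 1.67×10³ × 3.61×10⁴ = 1.12×10⁻¹² V²
V_n = √(1.12×10⁻¹²) = 1.06×10⁻⁶ V = 1.06 µV

1.06 µV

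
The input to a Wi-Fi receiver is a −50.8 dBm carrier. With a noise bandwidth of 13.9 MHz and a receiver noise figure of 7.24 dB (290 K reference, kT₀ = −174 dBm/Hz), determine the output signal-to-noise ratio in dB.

Noise floor: N = −174 + 10 log₁₀(B) + NF
10 log₁₀(1.39×10⁷) = 71.43 dB
N = −174 + 71.43 + 7.24 = −95.33 dBm
SNR = P_sig − N = −50.8 − (−95.33) = 44.53 dB → 44.5 dB

44.5 dB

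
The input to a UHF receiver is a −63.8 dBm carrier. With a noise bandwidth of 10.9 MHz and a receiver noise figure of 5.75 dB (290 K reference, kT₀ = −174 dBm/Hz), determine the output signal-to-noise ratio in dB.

Noise floor: N = −174 + 10 log₁₀(B) + NF
10 log₁₀(1.09×10⁷) = 70.37 dB
N = −174 + 70.37 + 5.75 = −97.88 dBm
SNR = P_sig − N = −63.8 − (−97.88) = 34.08 dB → 34.1 dB

34.1 dB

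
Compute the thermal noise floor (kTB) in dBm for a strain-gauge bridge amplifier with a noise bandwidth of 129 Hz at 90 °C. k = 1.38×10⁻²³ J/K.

−151.9 dBm

T = 90 °C + 273.15 = 363.15 K
P_n = kTB = 1.38×10⁻²³ × 363.15 × 1.29×10² = 6.46×10⁻¹⁹ W
In dBm: 10 log₁₀(6.46×10⁻¹⁹ / 10⁻³) = −151.9 dBm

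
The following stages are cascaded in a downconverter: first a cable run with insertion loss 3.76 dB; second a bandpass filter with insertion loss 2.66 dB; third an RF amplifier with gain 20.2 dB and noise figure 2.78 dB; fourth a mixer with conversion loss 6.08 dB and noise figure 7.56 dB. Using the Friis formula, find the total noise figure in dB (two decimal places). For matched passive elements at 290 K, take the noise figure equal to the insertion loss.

Convert to linear (a loss of L dB is a gain of −L dB): F_i = 10^(NF_i/10), G_i = 10^(G_i,dB/10)
  Stage 1: F_1 = 10^(3.76/10) = 2.377, G_1 = 10^(−3.76/10) = 0.4207
  Stage 2: F_2 = 10^(2.66/10) = 1.845, G_2 = 10^(−2.66/10) = 0.5420
  Stage 3: F_3 = 10^(2.78/10) = 1.897, G_3 = 10^(20.2/10) = 104.7
  Stage 4: F_4 = 10^(7.56/10) = 5.702, G_4 = 10^(−6.08/10) = 0.2466
Friis cascade:
  F = 2.377 + (1.845 − 1)/0.4207 + (1.897 − 1)/0.2280 + (5.702 − 1)/23.88 = 8.515
NF = 10 log₁₀(8.515) = 9.30 dB

9.30 dB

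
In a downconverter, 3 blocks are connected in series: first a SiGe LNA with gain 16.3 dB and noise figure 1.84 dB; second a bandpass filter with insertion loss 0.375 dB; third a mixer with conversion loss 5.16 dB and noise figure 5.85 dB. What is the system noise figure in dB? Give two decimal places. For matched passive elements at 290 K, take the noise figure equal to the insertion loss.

Convert to linear (a loss of L dB is a gain of −L dB): F_i = 10^(NF_i/10), G_i = 10^(G_i,dB/10)
  Stage 1: F_1 = 10^(1.84/10) = 1.528, G_1 = 10^(16.3/10) = 42.66
  Stage 2: F_2 = 10^(0.375/10) = 1.090, G_2 = 10^(−0.375/10) = 0.9173
  Stage 3: F_3 = 10^(5.85/10) = 3.846, G_3 = 10^(−5.16/10) = 0.3048
Friis cascade:
  F = 1.528 + (1.090 − 1)/42.66 + (3.846 − 1)/39.13 = 1.602
NF = 10 log₁₀(1.602) = 2.05 dB

2.05 dB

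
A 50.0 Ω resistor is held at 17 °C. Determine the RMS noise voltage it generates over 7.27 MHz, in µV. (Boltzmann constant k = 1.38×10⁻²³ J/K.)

2.41 µV

T = 17 °C + 273.15 = 290.15 K
V_n = √(4kTRB)
4kTRB = 4 × 1.38×10⁻²³ × 290.15 × 5.00×10¹ × 7.27×10⁶ = 5.82×10⁻¹² V²
V_n = √(5.82×10⁻¹²) = 2.41×10⁻⁶ V = 2.41 µV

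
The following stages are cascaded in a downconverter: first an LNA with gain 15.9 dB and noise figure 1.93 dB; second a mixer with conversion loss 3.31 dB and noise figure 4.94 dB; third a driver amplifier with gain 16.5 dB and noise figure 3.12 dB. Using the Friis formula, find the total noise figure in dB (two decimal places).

2.23 dB

Convert to linear (a loss of L dB is a gain of −L dB): F_i = 10^(NF_i/10), G_i = 10^(G_i,dB/10)
  Stage 1: F_1 = 10^(1.93/10) = 1.560, G_1 = 10^(15.9/10) = 38.90
  Stage 2: F_2 = 10^(4.94/10) = 3.119, G_2 = 10^(−3.31/10) = 0.4667
  Stage 3: F_3 = 10^(3.12/10) = 2.051, G_3 = 10^(16.5/10) = 44.67
Friis cascade:
  F = 1.560 + (3.119 − 1)/38.90 + (2.051 − 1)/18.16 = 1.672
NF = 10 log₁₀(1.672) = 2.23 dB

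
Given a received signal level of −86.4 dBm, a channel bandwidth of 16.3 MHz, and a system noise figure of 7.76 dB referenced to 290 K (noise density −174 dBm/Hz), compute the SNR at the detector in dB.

7.7 dB

Noise floor: N = −174 + 10 log₁₀(B) + NF
10 log₁₀(1.63×10⁷) = 72.12 dB
N = −174 + 72.12 + 7.76 = −94.12 dBm
SNR = P_sig − N = −86.4 − (−94.12) = 7.72 dB → 7.7 dB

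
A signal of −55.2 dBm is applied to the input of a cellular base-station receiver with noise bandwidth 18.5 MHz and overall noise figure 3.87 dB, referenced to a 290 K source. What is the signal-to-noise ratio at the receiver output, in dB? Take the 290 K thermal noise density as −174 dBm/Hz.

42.3 dB

Noise floor: N = −174 + 10 log₁₀(B) + NF
10 log₁₀(1.85×10⁷) = 72.67 dB
N = −174 + 72.67 + 3.87 = −97.46 dBm
SNR = P_sig − N = −55.2 − (−97.46) = 42.26 dB → 42.3 dB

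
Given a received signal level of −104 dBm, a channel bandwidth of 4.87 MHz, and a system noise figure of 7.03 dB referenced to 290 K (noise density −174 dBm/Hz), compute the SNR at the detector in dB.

Noise floor: N = −174 + 10 log₁₀(B) + NF
10 log₁₀(4.87×10⁶) = 66.88 dB
N = −174 + 66.88 + 7.03 = −100.09 dBm
SNR = P_sig − N = −104 − (−100.09) = −3.91 dB → −3.9 dB

−3.9 dB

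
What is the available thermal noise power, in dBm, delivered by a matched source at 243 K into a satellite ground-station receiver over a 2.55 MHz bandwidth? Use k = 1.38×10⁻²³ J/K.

−110.7 dBm

P_n = kTB = 1.38×10⁻²³ × 243 × 2.55×10⁶ = 8.55×10⁻¹⁵ W
In dBm: 10 log₁₀(8.55×10⁻¹⁵ / 10⁻³) = −110.7 dBm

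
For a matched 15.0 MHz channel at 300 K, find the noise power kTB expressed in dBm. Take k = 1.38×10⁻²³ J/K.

P_n = kTB = 1.38×10⁻²³ × 300 × 1.50×10⁷ = 6.21×10⁻¹⁴ W
In dBm: 10 log₁₀(6.21×10⁻¹⁴ / 10⁻³) = −102.1 dBm

−102.1 dBm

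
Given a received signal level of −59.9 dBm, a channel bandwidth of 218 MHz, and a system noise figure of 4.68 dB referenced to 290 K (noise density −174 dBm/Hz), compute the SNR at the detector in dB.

26.0 dB

Noise floor: N = −174 + 10 log₁₀(B) + NF
10 log₁₀(2.18×10⁸) = 83.38 dB
N = −174 + 83.38 + 4.68 = −85.94 dBm
SNR = P_sig − N = −59.9 − (−85.94) = 26.04 dB → 26.0 dB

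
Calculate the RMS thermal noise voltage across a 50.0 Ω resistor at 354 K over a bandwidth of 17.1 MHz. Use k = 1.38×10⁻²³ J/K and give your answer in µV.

V_n = √(4kTRB)
4kTRB = 4 × 1.38×10⁻²³ × 354 × 5.00×10¹ × 1.71×10⁷ = 1.67×10⁻¹¹ V²
V_n = √(1.67×10⁻¹¹) = 4.09×10⁻⁶ V = 4.09 µV

4.09 µV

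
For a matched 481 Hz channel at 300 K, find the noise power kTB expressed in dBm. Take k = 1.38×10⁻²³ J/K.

−147.0 dBm

P_n = kTB = 1.38×10⁻²³ × 300 × 4.81×10² = 1.99×10⁻¹⁸ W
In dBm: 10 log₁₀(1.99×10⁻¹⁸ / 10⁻³) = −147.0 dBm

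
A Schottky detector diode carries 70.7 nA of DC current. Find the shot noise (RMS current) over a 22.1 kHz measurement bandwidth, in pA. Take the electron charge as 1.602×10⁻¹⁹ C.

22.4 pA

I_n = √(2qI·B)
2qI·B = 2 × 1.602×10⁻¹⁹ × 7.07×10⁻⁸ × 2.21×10⁴ = 5.01×10⁻²² A²
I_n = √(5.01×10⁻²²) = 2.24×10⁻¹¹ A = 22.4 pA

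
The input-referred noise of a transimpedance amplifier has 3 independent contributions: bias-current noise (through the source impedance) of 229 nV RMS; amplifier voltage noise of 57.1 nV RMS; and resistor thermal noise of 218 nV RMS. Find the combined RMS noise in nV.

Uncorrelated sources add in power (mean-square): V_tot = √(ΣV_i²)
V_tot = √[(2.29×10⁻⁷)² + (5.71×10⁻⁸)² + (2.18×10⁻⁷)²] = 3.21×10⁻⁷ V = 321 nV

321 nV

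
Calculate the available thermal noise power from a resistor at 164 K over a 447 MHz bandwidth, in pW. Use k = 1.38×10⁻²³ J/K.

P_n = kTB = 1.38×10⁻²³ × 164 × 4.47×10⁸ = 1.01×10⁻¹² W = 1.01 pW

1.01 pW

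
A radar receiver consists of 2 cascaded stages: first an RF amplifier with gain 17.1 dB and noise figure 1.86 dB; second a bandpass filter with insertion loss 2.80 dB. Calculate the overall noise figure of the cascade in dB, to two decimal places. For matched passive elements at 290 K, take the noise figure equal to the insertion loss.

1.91 dB

Convert to linear (a loss of L dB is a gain of −L dB): F_i = 10^(NF_i/10), G_i = 10^(G_i,dB/10)
  Stage 1: F_1 = 10^(1.86/10) = 1.535, G_1 = 10^(17.1/10) = 51.29
  Stage 2: F_2 = 10^(2.80/10) = 1.905, G_2 = 10^(−2.80/10) = 0.5248
Friis cascade:
  F = 1.535 + (1.905 − 1)/51.29 = 1.552
NF = 10 log₁₀(1.552) = 1.91 dB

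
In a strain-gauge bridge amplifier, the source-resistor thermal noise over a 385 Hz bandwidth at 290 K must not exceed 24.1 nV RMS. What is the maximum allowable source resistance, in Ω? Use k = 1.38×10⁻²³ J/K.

94.2 Ω

Johnson–Nyquist: V_n = √(4kTRB) ⇒ R = V_n² / (4kTB)
4kTB = 4 × 1.38×10⁻²³ × 290 × 3.85×10² = 6.16×10⁻¹⁸
R = (2.41×10⁻⁸)² / 6.16×10⁻¹⁸ = 9.42×10¹ Ω = 94.2 Ω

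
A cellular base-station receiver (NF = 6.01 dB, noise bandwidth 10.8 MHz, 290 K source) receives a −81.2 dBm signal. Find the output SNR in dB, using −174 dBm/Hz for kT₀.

Noise floor: N = −174 + 10 log₁₀(B) + NF
10 log₁₀(1.08×10⁷) = 70.33 dB
N = −174 + 70.33 + 6.01 = −97.66 dBm
SNR = P_sig − N = −81.2 − (−97.66) = 16.46 dB → 16.5 dB

16.5 dB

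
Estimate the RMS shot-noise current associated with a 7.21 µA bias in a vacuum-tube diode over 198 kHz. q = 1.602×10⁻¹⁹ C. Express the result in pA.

676 pA

I_n = √(2qI·B)
2qI·B = 2 × 1.602×10⁻¹⁹ × 7.21×10⁻⁶ × 1.98×10⁵ = 4.57×10⁻¹⁹ A²
I_n = √(4.57×10⁻¹⁹) = 6.76×10⁻¹⁰ A = 676 pA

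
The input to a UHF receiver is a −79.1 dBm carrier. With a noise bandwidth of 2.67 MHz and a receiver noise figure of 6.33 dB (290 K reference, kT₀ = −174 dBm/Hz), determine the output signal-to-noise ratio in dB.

Noise floor: N = −174 + 10 log₁₀(B) + NF
10 log₁₀(2.67×10⁶) = 64.27 dB
N = −174 + 64.27 + 6.33 = −103.40 dBm
SNR = P_sig − N = −79.1 − (−103.40) = 24.30 dB → 24.3 dB

24.3 dB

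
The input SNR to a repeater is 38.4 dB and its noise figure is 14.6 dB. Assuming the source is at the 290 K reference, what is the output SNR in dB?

23.8 dB

By definition F = SNR_in/SNR_out, so in dB: SNR_out = SNR_in − NF
SNR_out = 38.4 − 14.6 = 23.8 dB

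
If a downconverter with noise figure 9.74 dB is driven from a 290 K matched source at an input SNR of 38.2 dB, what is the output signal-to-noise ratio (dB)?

28.46 dB

By definition F = SNR_in/SNR_out, so in dB: SNR_out = SNR_in − NF
SNR_out = 38.2 − 9.74 = 28.46 dB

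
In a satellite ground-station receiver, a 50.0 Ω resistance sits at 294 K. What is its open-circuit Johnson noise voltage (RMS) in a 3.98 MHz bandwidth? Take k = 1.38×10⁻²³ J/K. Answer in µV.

V_n = √(4kTRB)
4kTRB = 4 × 1.38×10⁻²³ × 294 × 5.00×10¹ × 3.98×10⁶ = 3.23×10⁻¹² V²
V_n = √(3.23×10⁻¹²) = 1.80×10⁻⁶ V = 1.80 µV

1.80 µV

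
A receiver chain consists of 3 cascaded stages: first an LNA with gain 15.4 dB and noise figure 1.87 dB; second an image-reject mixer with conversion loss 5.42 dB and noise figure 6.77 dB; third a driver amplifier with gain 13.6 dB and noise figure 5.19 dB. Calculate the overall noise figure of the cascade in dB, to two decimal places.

Convert to linear (a loss of L dB is a gain of −L dB): F_i = 10^(NF_i/10), G_i = 10^(G_i,dB/10)
  Stage 1: F_1 = 10^(1.87/10) = 1.538, G_1 = 10^(15.4/10) = 34.67
  Stage 2: F_2 = 10^(6.77/10) = 4.753, G_2 = 10^(−5.42/10) = 0.2871
  Stage 3: F_3 = 10^(5.19/10) = 3.304, G_3 = 10^(13.6/10) = 22.91
Friis cascade:
  F = 1.538 + (4.753 − 1)/34.67 + (3.304 − 1)/9.954 = 1.878
NF = 10 log₁₀(1.878) = 2.74 dB

2.74 dB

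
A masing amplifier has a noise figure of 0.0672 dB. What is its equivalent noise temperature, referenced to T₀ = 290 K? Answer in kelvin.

F = 10^(0.0672/10) = 1.01559
T_e = (F − 1)·T₀ = (1.01559 − 1) × 290 = 4.52 K

4.52 K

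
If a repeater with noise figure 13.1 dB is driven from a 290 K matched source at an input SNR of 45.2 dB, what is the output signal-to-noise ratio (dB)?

By definition F = SNR_in/SNR_out, so in dB: SNR_out = SNR_in − NF
SNR_out = 45.2 − 13.1 = 32.1 dB

32.1 dB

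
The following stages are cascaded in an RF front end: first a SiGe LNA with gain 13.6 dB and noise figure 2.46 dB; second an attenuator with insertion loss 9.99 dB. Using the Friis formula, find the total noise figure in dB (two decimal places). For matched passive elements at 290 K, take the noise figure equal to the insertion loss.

3.33 dB

Convert to linear (a loss of L dB is a gain of −L dB): F_i = 10^(NF_i/10), G_i = 10^(G_i,dB/10)
  Stage 1: F_1 = 10^(2.46/10) = 1.762, G_1 = 10^(13.6/10) = 22.91
  Stage 2: F_2 = 10^(9.99/10) = 9.977, G_2 = 10^(−9.99/10) = 0.1002
Friis cascade:
  F = 1.762 + (9.977 − 1)/22.91 = 2.154
NF = 10 log₁₀(2.154) = 3.33 dB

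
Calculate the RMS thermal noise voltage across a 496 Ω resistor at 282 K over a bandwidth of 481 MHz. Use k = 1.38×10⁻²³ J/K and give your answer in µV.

60.9 µV

V_n = √(4kTRB)
4kTRB = 4 × 1.38×10⁻²³ × 282 × 4.96×10² × 4.81×10⁸ = 3.71×10⁻⁹ V²
V_n = √(3.71×10⁻⁹) = 6.09×10⁻⁵ V = 60.9 µV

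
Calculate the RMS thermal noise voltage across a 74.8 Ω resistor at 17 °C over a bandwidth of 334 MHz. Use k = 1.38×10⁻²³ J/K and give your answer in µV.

20.0 µV

T = 17 °C + 273.15 = 290.15 K
V_n = √(4kTRB)
4kTRB = 4 × 1.38×10⁻²³ × 290.15 × 7.48×10¹ × 3.34×10⁸ = 4.00×10⁻¹⁰ V²
V_n = √(4.00×10⁻¹⁰) = 2.00×10⁻⁵ V = 20.0 µV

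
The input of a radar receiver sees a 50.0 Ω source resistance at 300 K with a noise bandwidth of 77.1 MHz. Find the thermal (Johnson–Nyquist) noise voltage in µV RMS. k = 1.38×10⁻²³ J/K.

V_n = √(4kTRB)
4kTRB = 4 × 1.38×10⁻²³ × 300 × 5.00×10¹ × 7.71×10⁷ = 6.38×10⁻¹¹ V²
V_n = √(6.38×10⁻¹¹) = 7.99×10⁻⁶ V = 7.99 µV

7.99 µV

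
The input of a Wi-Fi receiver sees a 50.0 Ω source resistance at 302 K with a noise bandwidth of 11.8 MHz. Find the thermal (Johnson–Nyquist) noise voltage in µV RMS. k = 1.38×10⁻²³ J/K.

V_n = √(4kTRB)
4kTRB = 4 × 1.38×10⁻²³ × 302 × 5.00×10¹ × 1.18×10⁷ = 9.84×10⁻¹² V²
V_n = √(9.84×10⁻¹²) = 3.14×10⁻⁶ V = 3.14 µV

3.14 µV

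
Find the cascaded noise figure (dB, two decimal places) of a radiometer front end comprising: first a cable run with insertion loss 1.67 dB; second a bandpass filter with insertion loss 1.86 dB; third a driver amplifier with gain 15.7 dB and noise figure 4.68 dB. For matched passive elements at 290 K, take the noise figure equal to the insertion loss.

Convert to linear (a loss of L dB is a gain of −L dB): F_i = 10^(NF_i/10), G_i = 10^(G_i,dB/10)
  Stage 1: F_1 = 10^(1.67/10) = 1.469, G_1 = 10^(−1.67/10) = 0.6808
  Stage 2: F_2 = 10^(1.86/10) = 1.535, G_2 = 10^(−1.86/10) = 0.6516
  Stage 3: F_3 = 10^(4.68/10) = 2.938, G_3 = 10^(15.7/10) = 37.15
Friis cascade:
  F = 1.469 + (1.535 − 1)/0.6808 + (2.938 − 1)/0.4436 = 6.622
NF = 10 log₁₀(6.622) = 8.21 dB

8.21 dB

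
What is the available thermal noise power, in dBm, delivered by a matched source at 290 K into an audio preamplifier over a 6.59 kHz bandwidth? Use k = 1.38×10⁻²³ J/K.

P_n = kTB = 1.38×10⁻²³ × 290 × 6.59×10³ = 2.64×10⁻¹⁷ W
In dBm: 10 log₁₀(2.64×10⁻¹⁷ / 10⁻³) = −135.8 dBm

−135.8 dBm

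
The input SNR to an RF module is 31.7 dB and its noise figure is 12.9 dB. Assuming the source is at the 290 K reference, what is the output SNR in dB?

18.8 dB

By definition F = SNR_in/SNR_out, so in dB: SNR_out = SNR_in − NF
SNR_out = 31.7 − 12.9 = 18.8 dB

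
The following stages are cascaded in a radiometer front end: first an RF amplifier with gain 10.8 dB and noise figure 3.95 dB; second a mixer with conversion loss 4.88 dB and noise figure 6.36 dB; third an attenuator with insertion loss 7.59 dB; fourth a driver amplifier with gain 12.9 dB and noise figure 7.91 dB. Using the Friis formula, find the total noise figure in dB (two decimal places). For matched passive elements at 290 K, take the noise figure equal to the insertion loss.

10.64 dB

Convert to linear (a loss of L dB is a gain of −L dB): F_i = 10^(NF_i/10), G_i = 10^(G_i,dB/10)
  Stage 1: F_1 = 10^(3.95/10) = 2.483, G_1 = 10^(10.8/10) = 12.02
  Stage 2: F_2 = 10^(6.36/10) = 4.325, G_2 = 10^(−4.88/10) = 0.3251
  Stage 3: F_3 = 10^(7.59/10) = 5.741, G_3 = 10^(−7.59/10) = 0.1742
  Stage 4: F_4 = 10^(7.91/10) = 6.180, G_4 = 10^(12.9/10) = 19.50
Friis cascade:
  F = 2.483 + (4.325 − 1)/12.02 + (5.741 − 1)/3.908 + (6.180 − 1)/0.6808 = 11.58
NF = 10 log₁₀(11.58) = 10.64 dB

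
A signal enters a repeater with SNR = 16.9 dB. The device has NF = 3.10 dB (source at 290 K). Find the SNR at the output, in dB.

13.80 dB

By definition F = SNR_in/SNR_out, so in dB: SNR_out = SNR_in − NF
SNR_out = 16.9 − 3.10 = 13.80 dB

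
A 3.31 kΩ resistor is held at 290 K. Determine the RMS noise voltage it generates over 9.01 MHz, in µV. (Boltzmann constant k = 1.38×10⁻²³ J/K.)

21.8 µV

V_n = √(4kTRB)
4kTRB = 4 × 1.38×10⁻²³ × 290 × 3.31×10³ × 9.01×10⁶ = 4.77×10⁻¹⁰ V²
V_n = √(4.77×10⁻¹⁰) = 2.18×10⁻⁵ V = 21.8 µV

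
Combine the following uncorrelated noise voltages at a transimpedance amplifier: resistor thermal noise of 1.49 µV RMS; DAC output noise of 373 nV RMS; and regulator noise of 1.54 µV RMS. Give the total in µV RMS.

2.18 µV

Uncorrelated sources add in power (mean-square): V_tot = √(ΣV_i²)
V_tot = √[(1.49×10⁻⁶)² + (3.73×10⁻⁷)² + (1.54×10⁻⁶)²] = 2.18×10⁻⁶ V = 2.18 µV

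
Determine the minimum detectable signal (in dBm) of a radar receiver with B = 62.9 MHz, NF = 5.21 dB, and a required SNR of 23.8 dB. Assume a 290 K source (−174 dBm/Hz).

Sensitivity = −174 + 10 log₁₀(B) + NF + SNR_min
= −174 + 77.99 + 5.21 + 23.8
= −67.00 dBm → −67.0 dBm

−67.0 dBm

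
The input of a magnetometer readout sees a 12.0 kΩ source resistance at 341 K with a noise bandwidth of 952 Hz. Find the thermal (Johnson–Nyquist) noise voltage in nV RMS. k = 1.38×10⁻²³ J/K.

V_n = √(4kTRB)
4kTRB = 4 × 1.38×10⁻²³ × 341 × 1.20×10⁴ × 9.52×10² = 2.15×10⁻¹³ V²
V_n = √(2.15×10⁻¹³) = 4.64×10⁻⁷ V = 464 nV

464 nV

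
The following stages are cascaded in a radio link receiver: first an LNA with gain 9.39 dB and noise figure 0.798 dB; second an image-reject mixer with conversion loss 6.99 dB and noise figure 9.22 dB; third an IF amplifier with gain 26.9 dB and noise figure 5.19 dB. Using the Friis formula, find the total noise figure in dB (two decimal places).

5.28 dB

Convert to linear (a loss of L dB is a gain of −L dB): F_i = 10^(NF_i/10), G_i = 10^(G_i,dB/10)
  Stage 1: F_1 = 10^(0.798/10) = 1.202, G_1 = 10^(9.39/10) = 8.690
  Stage 2: F_2 = 10^(9.22/10) = 8.356, G_2 = 10^(−6.99/10) = 0.2000
  Stage 3: F_3 = 10^(5.19/10) = 3.304, G_3 = 10^(26.9/10) = 489.8
Friis cascade:
  F = 1.202 + (8.356 − 1)/8.690 + (3.304 − 1)/1.738 = 3.374
NF = 10 log₁₀(3.374) = 5.28 dB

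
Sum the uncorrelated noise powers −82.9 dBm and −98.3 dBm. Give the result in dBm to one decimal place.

−82.8 dBm

Convert to linear, add, convert back:
P₁ = 5.13×10⁻¹² W, P₂ = 1.48×10⁻¹³ W
P_tot = 5.28×10⁻¹² W → 10 log₁₀(P_tot / 10⁻³) = −82.8 dBm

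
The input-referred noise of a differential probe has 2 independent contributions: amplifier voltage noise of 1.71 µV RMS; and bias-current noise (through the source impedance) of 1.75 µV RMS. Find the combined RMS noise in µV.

2.45 µV

Uncorrelated sources add in power (mean-square): V_tot = √(ΣV_i²)
V_tot = √[(1.71×10⁻⁶)² + (1.75×10⁻⁶)²] = 2.45×10⁻⁶ V = 2.45 µV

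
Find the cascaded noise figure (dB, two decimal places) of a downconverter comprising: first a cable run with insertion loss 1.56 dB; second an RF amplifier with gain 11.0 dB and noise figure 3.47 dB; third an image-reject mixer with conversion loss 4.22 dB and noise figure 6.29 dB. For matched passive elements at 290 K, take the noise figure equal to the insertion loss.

Convert to linear (a loss of L dB is a gain of −L dB): F_i = 10^(NF_i/10), G_i = 10^(G_i,dB/10)
  Stage 1: F_1 = 10^(1.56/10) = 1.432, G_1 = 10^(−1.56/10) = 0.6982
  Stage 2: F_2 = 10^(3.47/10) = 2.223, G_2 = 10^(11.0/10) = 12.59
  Stage 3: F_3 = 10^(6.29/10) = 4.256, G_3 = 10^(−4.22/10) = 0.3784
Friis cascade:
  F = 1.432 + (2.223 − 1)/0.6982 + (4.256 − 1)/8.790 = 3.555
NF = 10 log₁₀(3.555) = 5.51 dB

5.51 dB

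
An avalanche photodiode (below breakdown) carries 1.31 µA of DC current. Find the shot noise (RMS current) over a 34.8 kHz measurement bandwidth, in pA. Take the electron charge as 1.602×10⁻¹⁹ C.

121 pA

I_n = √(2qI·B)
2qI·B = 2 × 1.602×10⁻¹⁹ × 1.31×10⁻⁶ × 3.48×10⁴ = 1.46×10⁻²⁰ A²
I_n = √(1.46×10⁻²⁰) = 1.21×10⁻¹⁰ A = 121 pA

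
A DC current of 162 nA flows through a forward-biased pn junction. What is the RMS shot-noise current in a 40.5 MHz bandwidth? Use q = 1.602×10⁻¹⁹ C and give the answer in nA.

1.45 nA

I_n = √(2qI·B)
2qI·B = 2 × 1.602×10⁻¹⁹ × 1.62×10⁻⁷ × 4.05×10⁷ = 2.10×10⁻¹⁸ A²
I_n = √(2.10×10⁻¹⁸) = 1.45×10⁻⁹ A = 1.45 nA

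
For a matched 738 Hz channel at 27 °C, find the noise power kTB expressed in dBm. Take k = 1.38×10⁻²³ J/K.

−145.1 dBm

T = 27 °C + 273.15 = 300.15 K
P_n = kTB = 1.38×10⁻²³ × 300.15 × 7.38×10² = 3.06×10⁻¹⁸ W
In dBm: 10 log₁₀(3.06×10⁻¹⁸ / 10⁻³) = −145.1 dBm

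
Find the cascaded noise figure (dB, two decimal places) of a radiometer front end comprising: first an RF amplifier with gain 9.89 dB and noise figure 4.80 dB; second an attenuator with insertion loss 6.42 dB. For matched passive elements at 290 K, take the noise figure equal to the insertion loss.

Convert to linear (a loss of L dB is a gain of −L dB): F_i = 10^(NF_i/10), G_i = 10^(G_i,dB/10)
  Stage 1: F_1 = 10^(4.80/10) = 3.020, G_1 = 10^(9.89/10) = 9.750
  Stage 2: F_2 = 10^(6.42/10) = 4.385, G_2 = 10^(−6.42/10) = 0.2280
Friis cascade:
  F = 3.020 + (4.385 − 1)/9.750 = 3.367
NF = 10 log₁₀(3.367) = 5.27 dB

5.27 dB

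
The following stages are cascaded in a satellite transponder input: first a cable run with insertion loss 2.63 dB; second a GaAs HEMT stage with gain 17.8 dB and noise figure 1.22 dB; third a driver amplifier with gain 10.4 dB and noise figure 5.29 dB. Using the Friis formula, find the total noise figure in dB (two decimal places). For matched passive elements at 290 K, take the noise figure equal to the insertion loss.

Convert to linear (a loss of L dB is a gain of −L dB): F_i = 10^(NF_i/10), G_i = 10^(G_i,dB/10)
  Stage 1: F_1 = 10^(2.63/10) = 1.832, G_1 = 10^(−2.63/10) = 0.5458
  Stage 2: F_2 = 10^(1.22/10) = 1.324, G_2 = 10^(17.8/10) = 60.26
  Stage 3: F_3 = 10^(5.29/10) = 3.381, G_3 = 10^(10.4/10) = 10.96
Friis cascade:
  F = 1.832 + (1.324 − 1)/0.5458 + (3.381 − 1)/32.89 = 2.499
NF = 10 log₁₀(2.499) = 3.98 dB

3.98 dB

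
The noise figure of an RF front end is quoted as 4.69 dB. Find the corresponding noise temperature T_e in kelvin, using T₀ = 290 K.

F = 10^(4.69/10) = 2.94442
T_e = (F − 1)·T₀ = (2.94442 − 1) × 290 = 564 K

564 K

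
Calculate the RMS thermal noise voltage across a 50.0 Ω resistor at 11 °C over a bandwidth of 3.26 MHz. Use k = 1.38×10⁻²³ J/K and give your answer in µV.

1.60 µV

T = 11 °C + 273.15 = 284.15 K
V_n = √(4kTRB)
4kTRB = 4 × 1.38×10⁻²³ × 284.15 × 5.00×10¹ × 3.26×10⁶ = 2.56×10⁻¹² V²
V_n = √(2.56×10⁻¹²) = 1.60×10⁻⁶ V = 1.60 µV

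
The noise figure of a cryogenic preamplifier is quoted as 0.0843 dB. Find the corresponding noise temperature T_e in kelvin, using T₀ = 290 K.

5.68 K

F = 10^(0.0843/10) = 1.0196
T_e = (F − 1)·T₀ = (1.0196 − 1) × 290 = 5.68 K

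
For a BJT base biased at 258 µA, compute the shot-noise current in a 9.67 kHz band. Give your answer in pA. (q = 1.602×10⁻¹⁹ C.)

I_n = √(2qI·B)
2qI·B = 2 × 1.602×10⁻¹⁹ × 2.58×10⁻⁴ × 9.67×10³ = 7.99×10⁻¹⁹ A²
I_n = √(7.99×10⁻¹⁹) = 8.94×10⁻¹⁰ A = 894 pA

894 pA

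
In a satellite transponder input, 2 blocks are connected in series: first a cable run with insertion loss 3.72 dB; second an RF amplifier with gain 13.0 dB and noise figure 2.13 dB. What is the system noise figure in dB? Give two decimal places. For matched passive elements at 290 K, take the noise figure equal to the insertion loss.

Convert to linear (a loss of L dB is a gain of −L dB): F_i = 10^(NF_i/10), G_i = 10^(G_i,dB/10)
  Stage 1: F_1 = 10^(3.72/10) = 2.355, G_1 = 10^(−3.72/10) = 0.4246
  Stage 2: F_2 = 10^(2.13/10) = 1.633, G_2 = 10^(13.0/10) = 19.95
Friis cascade:
  F = 2.355 + (1.633 − 1)/0.4246 = 3.846
NF = 10 log₁₀(3.846) = 5.85 dB

5.85 dB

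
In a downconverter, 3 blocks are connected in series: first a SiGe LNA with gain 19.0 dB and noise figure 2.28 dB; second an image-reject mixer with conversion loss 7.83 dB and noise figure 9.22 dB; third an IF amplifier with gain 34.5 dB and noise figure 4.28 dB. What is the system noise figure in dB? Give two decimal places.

2.81 dB

Convert to linear (a loss of L dB is a gain of −L dB): F_i = 10^(NF_i/10), G_i = 10^(G_i,dB/10)
  Stage 1: F_1 = 10^(2.28/10) = 1.690, G_1 = 10^(19.0/10) = 79.43
  Stage 2: F_2 = 10^(9.22/10) = 8.356, G_2 = 10^(−7.83/10) = 0.1648
  Stage 3: F_3 = 10^(4.28/10) = 2.679, G_3 = 10^(34.5/10) = 2818
Friis cascade:
  F = 1.690 + (8.356 − 1)/79.43 + (2.679 − 1)/13.09 = 1.911
NF = 10 log₁₀(1.911) = 2.81 dB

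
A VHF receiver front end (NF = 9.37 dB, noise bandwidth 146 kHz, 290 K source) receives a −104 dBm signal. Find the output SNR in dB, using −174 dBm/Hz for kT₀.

Noise floor: N = −174 + 10 log₁₀(B) + NF
10 log₁₀(1.46×10⁵) = 51.64 dB
N = −174 + 51.64 + 9.37 = −112.99 dBm
SNR = P_sig − N = −104 − (−112.99) = 8.99 dB → 9.0 dB

9.0 dB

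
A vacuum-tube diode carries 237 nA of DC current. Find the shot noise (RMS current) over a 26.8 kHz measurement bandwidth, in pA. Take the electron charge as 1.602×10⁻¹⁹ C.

45.1 pA

I_n = √(2qI·B)
2qI·B = 2 × 1.602×10⁻¹⁹ × 2.37×10⁻⁷ × 2.68×10⁴ = 2.04×10⁻²¹ A²
I_n = √(2.04×10⁻²¹) = 4.51×10⁻¹¹ A = 45.1 pA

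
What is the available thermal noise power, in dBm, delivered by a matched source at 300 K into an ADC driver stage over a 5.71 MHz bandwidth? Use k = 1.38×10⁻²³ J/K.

−106.3 dBm

P_n = kTB = 1.38×10⁻²³ × 300 × 5.71×10⁶ = 2.36×10⁻¹⁴ W
In dBm: 10 log₁₀(2.36×10⁻¹⁴ / 10⁻³) = −106.3 dBm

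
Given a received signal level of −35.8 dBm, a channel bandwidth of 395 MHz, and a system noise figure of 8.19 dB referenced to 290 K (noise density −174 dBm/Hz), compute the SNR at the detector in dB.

44.0 dB

Noise floor: N = −174 + 10 log₁₀(B) + NF
10 log₁₀(3.95×10⁸) = 85.97 dB
N = −174 + 85.97 + 8.19 = −79.84 dBm
SNR = P_sig − N = −35.8 − (−79.84) = 44.04 dB → 44.0 dB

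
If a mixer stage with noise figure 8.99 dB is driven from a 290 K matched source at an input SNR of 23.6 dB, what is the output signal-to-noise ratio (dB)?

By definition F = SNR_in/SNR_out, so in dB: SNR_out = SNR_in − NF
SNR_out = 23.6 − 8.99 = 14.61 dB

14.61 dB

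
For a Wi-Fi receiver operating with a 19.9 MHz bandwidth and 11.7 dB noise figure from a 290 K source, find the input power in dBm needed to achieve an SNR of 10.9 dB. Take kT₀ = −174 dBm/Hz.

Sensitivity = −174 + 10 log₁₀(B) + NF + SNR_min
= −174 + 72.99 + 11.7 + 10.9
= −78.41 dBm → −78.4 dBm

−78.4 dBm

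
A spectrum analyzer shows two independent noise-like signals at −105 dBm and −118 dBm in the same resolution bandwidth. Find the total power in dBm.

−104.8 dBm

Convert to linear, add, convert back:
P₁ = 3.16×10⁻¹⁴ W, P₂ = 1.58×10⁻¹⁵ W
P_tot = 3.32×10⁻¹⁴ W → 10 log₁₀(P_tot / 10⁻³) = −104.8 dBm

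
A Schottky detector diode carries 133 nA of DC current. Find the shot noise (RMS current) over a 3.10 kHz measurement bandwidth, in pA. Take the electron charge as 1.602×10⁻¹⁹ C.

I_n = √(2qI·B)
2qI·B = 2 × 1.602×10⁻¹⁹ × 1.33×10⁻⁷ × 3.10×10³ = 1.32×10⁻²² A²
I_n = √(1.32×10⁻²²) = 1.15×10⁻¹¹ A = 11.5 pA

11.5 pA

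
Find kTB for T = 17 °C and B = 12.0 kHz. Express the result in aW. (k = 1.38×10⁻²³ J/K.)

T = 17 °C + 273.15 = 290.15 K
P_n = kTB = 1.38×10⁻²³ × 290.15 × 1.20×10⁴ = 4.80×10⁻¹⁷ W = 48.0 aW

48.0 aW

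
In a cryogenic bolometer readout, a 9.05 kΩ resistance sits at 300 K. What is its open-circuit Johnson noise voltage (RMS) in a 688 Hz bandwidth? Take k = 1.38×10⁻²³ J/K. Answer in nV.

321 nV

V_n = √(4kTRB)
4kTRB = 4 × 1.38×10⁻²³ × 300 × 9.05×10³ × 6.88×10² = 1.03×10⁻¹³ V²
V_n = √(1.03×10⁻¹³) = 3.21×10⁻⁷ V = 321 nV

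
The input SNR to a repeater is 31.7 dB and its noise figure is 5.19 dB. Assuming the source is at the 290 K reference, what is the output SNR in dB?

By definition F = SNR_in/SNR_out, so in dB: SNR_out = SNR_in − NF
SNR_out = 31.7 − 5.19 = 26.51 dB

26.51 dB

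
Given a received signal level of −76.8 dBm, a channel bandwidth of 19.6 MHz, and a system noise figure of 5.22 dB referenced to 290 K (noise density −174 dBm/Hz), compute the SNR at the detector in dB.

19.1 dB

Noise floor: N = −174 + 10 log₁₀(B) + NF
10 log₁₀(1.96×10⁷) = 72.92 dB
N = −174 + 72.92 + 5.22 = −95.86 dBm
SNR = P_sig − N = −76.8 − (−95.86) = 19.06 dB → 19.1 dB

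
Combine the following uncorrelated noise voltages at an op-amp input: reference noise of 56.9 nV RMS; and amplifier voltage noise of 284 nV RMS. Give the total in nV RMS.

290 nV

Uncorrelated sources add in power (mean-square): V_tot = √(ΣV_i²)
V_tot = √[(5.69×10⁻⁸)² + (2.84×10⁻⁷)²] = 2.90×10⁻⁷ V = 290 nV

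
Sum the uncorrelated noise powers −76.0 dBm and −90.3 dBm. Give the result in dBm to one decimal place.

Convert to linear, add, convert back:
P₁ = 2.51×10⁻¹¹ W, P₂ = 9.33×10⁻¹³ W
P_tot = 2.61×10⁻¹¹ W → 10 log₁₀(P_tot / 10⁻³) = −75.8 dBm

−75.8 dBm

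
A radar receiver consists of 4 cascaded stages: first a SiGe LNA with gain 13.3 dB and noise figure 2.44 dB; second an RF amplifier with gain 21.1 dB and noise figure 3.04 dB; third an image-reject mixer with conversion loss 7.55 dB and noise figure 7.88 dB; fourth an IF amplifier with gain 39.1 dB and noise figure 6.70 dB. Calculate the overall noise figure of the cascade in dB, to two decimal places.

Convert to linear (a loss of L dB is a gain of −L dB): F_i = 10^(NF_i/10), G_i = 10^(G_i,dB/10)
  Stage 1: F_1 = 10^(2.44/10) = 1.754, G_1 = 10^(13.3/10) = 21.38
  Stage 2: F_2 = 10^(3.04/10) = 2.014, G_2 = 10^(21.1/10) = 128.8
  Stage 3: F_3 = 10^(7.88/10) = 6.138, G_3 = 10^(−7.55/10) = 0.1758
  Stage 4: F_4 = 10^(6.70/10) = 4.677, G_4 = 10^(39.1/10) = 8128
Friis cascade:
  F = 1.754 + (2.014 − 1)/21.38 + (6.138 − 1)/2754 + (4.677 − 1)/484.2 = 1.811
NF = 10 log₁₀(1.811) = 2.58 dB

2.58 dB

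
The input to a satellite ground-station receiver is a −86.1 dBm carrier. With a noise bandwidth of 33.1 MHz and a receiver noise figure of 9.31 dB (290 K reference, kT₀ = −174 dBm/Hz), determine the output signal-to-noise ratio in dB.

Noise floor: N = −174 + 10 log₁₀(B) + NF
10 log₁₀(3.31×10⁷) = 75.2 dB
N = −174 + 75.2 + 9.31 = −89.49 dBm
SNR = P_sig − N = −86.1 − (−89.49) = 3.39 dB → 3.4 dB

3.4 dB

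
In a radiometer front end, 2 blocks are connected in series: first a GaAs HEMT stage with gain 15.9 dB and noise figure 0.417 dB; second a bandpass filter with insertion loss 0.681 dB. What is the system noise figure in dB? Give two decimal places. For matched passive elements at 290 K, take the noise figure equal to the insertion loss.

0.43 dB

Convert to linear (a loss of L dB is a gain of −L dB): F_i = 10^(NF_i/10), G_i = 10^(G_i,dB/10)
  Stage 1: F_1 = 10^(0.417/10) = 1.101, G_1 = 10^(15.9/10) = 38.90
  Stage 2: F_2 = 10^(0.681/10) = 1.170, G_2 = 10^(−0.681/10) = 0.8549
Friis cascade:
  F = 1.101 + (1.170 − 1)/38.90 = 1.105
NF = 10 log₁₀(1.105) = 0.43 dB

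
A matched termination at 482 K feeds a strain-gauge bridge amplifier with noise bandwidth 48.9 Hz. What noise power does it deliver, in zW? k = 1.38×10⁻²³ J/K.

P_n = kTB = 1.38×10⁻²³ × 482 × 4.89×10¹ = 3.25×10⁻¹⁹ W = 325 zW

325 zW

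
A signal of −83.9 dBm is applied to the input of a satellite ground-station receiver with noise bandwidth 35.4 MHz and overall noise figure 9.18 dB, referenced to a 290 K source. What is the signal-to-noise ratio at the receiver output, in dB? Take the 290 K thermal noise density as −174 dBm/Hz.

5.4 dB

Noise floor: N = −174 + 10 log₁₀(B) + NF
10 log₁₀(3.54×10⁷) = 75.49 dB
N = −174 + 75.49 + 9.18 = −89.33 dBm
SNR = P_sig − N = −83.9 − (−89.33) = 5.43 dB → 5.4 dB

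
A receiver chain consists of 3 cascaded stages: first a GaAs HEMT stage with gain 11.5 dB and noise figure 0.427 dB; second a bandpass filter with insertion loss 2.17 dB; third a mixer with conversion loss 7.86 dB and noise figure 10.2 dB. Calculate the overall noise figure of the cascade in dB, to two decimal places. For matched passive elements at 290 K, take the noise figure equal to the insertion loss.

Convert to linear (a loss of L dB is a gain of −L dB): F_i = 10^(NF_i/10), G_i = 10^(G_i,dB/10)
  Stage 1: F_1 = 10^(0.427/10) = 1.103, G_1 = 10^(11.5/10) = 14.13
  Stage 2: F_2 = 10^(2.17/10) = 1.648, G_2 = 10^(−2.17/10) = 0.6067
  Stage 3: F_3 = 10^(10.2/10) = 10.47, G_3 = 10^(−7.86/10) = 0.1637
Friis cascade:
  F = 1.103 + (1.648 − 1)/14.13 + (10.47 − 1)/8.570 = 2.254
NF = 10 log₁₀(2.254) = 3.53 dB

3.53 dB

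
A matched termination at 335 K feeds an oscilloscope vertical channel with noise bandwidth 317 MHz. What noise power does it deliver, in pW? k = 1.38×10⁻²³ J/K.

P_n = kTB = 1.38×10⁻²³ × 335 × 3.17×10⁸ = 1.47×10⁻¹² W = 1.47 pW

1.47 pW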